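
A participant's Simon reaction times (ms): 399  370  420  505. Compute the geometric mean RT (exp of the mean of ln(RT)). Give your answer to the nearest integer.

ln(RT): 5.9890, 5.9135, 6.0403, 6.2246
Mean ln(RT) = 24.1673/4 = 6.04182
Geometric mean = exp(6.04182) = 420.66 ms

421 ms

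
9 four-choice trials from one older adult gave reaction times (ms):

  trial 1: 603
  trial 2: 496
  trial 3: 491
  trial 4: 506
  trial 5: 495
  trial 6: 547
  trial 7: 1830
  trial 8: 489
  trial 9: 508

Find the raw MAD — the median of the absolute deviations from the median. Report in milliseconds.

Sorted: 489, 491, 495, 496, 506, 508, 547, 603, 1830 → median = 506
|x − 506|: 97, 10, 15, 0, 11, 41, 1324, 17, 2
Sorted deviations: 0, 2, 10, 11, 15, 17, 41, 97, 1324 → MAD = 15

15 ms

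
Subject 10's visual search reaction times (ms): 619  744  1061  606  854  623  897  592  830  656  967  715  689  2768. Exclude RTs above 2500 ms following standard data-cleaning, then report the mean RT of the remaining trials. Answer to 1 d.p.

Excluded: 2768
Retained (n=13): Σ = 9853
Mean = 9853/13 = 757.9231

757.9 ms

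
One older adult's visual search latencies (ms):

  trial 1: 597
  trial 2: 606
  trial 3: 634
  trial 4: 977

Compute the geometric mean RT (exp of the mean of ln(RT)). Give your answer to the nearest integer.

ln(RT): 6.3919, 6.4069, 6.4520, 6.8845
Mean ln(RT) = 26.1353/4 = 6.53383
Geometric mean = exp(6.53383) = 688.03 ms

688 ms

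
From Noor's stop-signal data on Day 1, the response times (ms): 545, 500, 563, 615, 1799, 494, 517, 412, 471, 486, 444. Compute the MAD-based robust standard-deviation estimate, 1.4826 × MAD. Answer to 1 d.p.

66.7 ms

Sorted: 412, 444, 471, 486, 494, 500, 517, 545, 563, 615, 1799 → median = 500
|x − 500| sorted: 0, 6, 14, 17, 29, 45, 56, 63, 88, 115, 1299 → MAD = 45
Robust SD ≈ 1.4826 × 45 = 66.717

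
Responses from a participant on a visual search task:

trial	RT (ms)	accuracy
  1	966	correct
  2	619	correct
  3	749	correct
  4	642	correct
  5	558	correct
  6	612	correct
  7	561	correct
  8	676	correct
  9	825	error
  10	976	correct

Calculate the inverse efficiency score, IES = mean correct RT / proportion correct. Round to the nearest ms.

785 ms

Correct trials (n=9): 966, 619, 749, 642, 558, 612, 561, 676, 976
Mean correct RT = 6359/9 = 706.5556 ms
Proportion correct = 9/10
IES = 706.5556 / (9/10) = 785.062 ms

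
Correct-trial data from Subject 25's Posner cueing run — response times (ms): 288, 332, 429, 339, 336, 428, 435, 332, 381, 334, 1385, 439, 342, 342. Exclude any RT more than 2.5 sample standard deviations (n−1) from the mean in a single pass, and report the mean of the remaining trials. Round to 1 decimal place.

365.9 ms

n = 14, ΣRT = 6142, M = 438.714
Σ(x−M)² = 994666.86; s = √(994666.86/13) = 276.610
Cutoffs: 438.714 ± 2.5·276.610 → [-252.8, 1130.2]
Outside: 1385 → excluded.
Retained (n=13): Σ = 4757, mean = 4757/13 = 365.923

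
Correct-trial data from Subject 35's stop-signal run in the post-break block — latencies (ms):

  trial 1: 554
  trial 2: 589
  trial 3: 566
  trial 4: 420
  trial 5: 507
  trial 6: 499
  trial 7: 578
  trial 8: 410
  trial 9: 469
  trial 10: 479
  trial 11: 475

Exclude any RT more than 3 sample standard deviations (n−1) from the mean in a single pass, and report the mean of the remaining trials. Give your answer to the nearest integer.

n = 11, ΣRT = 5546, M = 504.182
Σ(x−M)² = 37661.64; s = √(37661.64/10) = 61.369
Cutoffs: 504.182 ± 3·61.369 → [320.1, 688.3]
No RTs fall outside the cutoffs; all 11 retained. Mean = 5546/11 = 504.182

504 ms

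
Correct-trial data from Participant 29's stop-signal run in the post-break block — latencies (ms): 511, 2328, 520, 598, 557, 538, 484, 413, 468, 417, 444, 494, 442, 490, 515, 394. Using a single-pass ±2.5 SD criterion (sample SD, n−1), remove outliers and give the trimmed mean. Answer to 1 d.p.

n = 16, ΣRT = 9613, M = 600.812
Σ(x−M)² = 3227626.44; s = √(3227626.44/15) = 463.870
Cutoffs: 600.812 ± 2.5·463.870 → [-558.9, 1760.5]
Outside: 2328 → excluded.
Retained (n=15): Σ = 7285, mean = 7285/15 = 485.667

485.7 ms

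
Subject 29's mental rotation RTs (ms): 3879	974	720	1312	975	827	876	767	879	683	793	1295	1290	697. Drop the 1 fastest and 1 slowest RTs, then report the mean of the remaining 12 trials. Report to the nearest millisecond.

950 ms

Sorted: 683, 697, 720, 767, 793, 827, 876, 879, 974, 975, 1290, 1295, 1312, 3879
Drop lowest 1 (683) and highest 1 (3879)
Remaining (n=12): Σ = 11405, mean = 11405/12 = 950.417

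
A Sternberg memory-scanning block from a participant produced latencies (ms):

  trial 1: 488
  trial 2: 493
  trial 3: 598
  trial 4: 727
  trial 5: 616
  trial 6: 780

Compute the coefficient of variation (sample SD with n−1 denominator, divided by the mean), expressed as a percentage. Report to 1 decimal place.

n = 6, Σ = 3702, M = 617.0000
Σ(x−M)² = 71048.000; s = √(71048.000/5) = 119.2040
CV = 119.2040 / 617.0000 = 0.19320 = 19.320%

19.3%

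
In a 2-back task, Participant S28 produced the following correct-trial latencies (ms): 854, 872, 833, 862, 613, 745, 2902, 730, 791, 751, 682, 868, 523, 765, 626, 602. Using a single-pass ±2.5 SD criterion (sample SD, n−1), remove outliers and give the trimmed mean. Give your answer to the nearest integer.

n = 16, ΣRT = 14019, M = 876.188
Σ(x−M)² = 4549922.44; s = √(4549922.44/15) = 550.752
Cutoffs: 876.188 ± 2.5·550.752 → [-500.7, 2253.1]
Outside: 2902 → excluded.
Retained (n=15): Σ = 11117, mean = 11117/15 = 741.133

741 ms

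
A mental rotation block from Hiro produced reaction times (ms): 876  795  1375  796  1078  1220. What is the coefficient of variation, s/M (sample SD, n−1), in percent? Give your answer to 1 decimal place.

23.6%

n = 6, Σ = 6140, M = 1023.3333
Σ(x−M)² = 290859.333; s = √(290859.333/5) = 241.1884
CV = 241.1884 / 1023.3333 = 0.23569 = 23.569%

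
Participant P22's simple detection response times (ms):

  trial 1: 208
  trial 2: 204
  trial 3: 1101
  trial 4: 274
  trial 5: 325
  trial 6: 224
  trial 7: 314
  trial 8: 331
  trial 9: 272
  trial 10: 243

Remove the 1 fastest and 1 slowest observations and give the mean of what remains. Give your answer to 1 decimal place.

273.9 ms

Sorted: 204, 208, 224, 243, 272, 274, 314, 325, 331, 1101
Drop lowest 1 (204) and highest 1 (1101)
Remaining (n=8): Σ = 2191, mean = 2191/8 = 273.875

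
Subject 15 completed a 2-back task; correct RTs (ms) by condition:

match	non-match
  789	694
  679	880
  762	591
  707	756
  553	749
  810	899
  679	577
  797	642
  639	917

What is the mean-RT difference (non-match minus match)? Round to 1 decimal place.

32.2 ms

M(match) = 6415/9 = 712.778
M(non-match) = 6705/9 = 745.000
Difference = 745.000 − 712.778 = 32.222 ms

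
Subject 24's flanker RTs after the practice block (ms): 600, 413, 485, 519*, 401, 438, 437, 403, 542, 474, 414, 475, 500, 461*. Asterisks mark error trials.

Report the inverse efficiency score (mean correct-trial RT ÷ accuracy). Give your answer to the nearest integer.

543 ms

Correct trials (n=12): 600, 413, 485, 401, 438, 437, 403, 542, 474, 414, 475, 500
Mean correct RT = 5582/12 = 465.1667 ms
Proportion correct = 12/14
IES = 465.1667 / (12/14) = 542.694 ms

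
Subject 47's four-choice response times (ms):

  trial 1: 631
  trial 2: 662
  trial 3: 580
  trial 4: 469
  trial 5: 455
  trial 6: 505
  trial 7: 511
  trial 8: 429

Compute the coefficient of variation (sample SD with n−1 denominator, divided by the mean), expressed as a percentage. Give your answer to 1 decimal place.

n = 8, Σ = 4242, M = 530.2500
Σ(x−M)² = 50657.500; s = √(50657.500/7) = 85.0693
CV = 85.0693 / 530.2500 = 0.16043 = 16.043%

16.0%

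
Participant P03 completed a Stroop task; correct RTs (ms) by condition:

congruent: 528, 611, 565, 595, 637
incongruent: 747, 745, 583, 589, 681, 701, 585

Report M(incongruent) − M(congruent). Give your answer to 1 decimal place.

M(congruent) = 2936/5 = 587.200
M(incongruent) = 4631/7 = 661.571
Difference = 661.571 − 587.200 = 74.371 ms

74.4 ms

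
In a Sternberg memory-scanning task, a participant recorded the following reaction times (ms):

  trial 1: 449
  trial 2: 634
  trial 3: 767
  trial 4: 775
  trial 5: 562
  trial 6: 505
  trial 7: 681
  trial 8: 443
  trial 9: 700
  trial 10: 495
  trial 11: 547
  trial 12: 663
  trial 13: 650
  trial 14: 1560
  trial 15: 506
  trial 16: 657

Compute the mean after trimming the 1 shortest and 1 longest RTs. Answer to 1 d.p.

613.6 ms

Sorted: 443, 449, 495, 505, 506, 547, 562, 634, 650, 657, 663, 681, 700, 767, 775, 1560
Drop lowest 1 (443) and highest 1 (1560)
Remaining (n=14): Σ = 8591, mean = 8591/14 = 613.643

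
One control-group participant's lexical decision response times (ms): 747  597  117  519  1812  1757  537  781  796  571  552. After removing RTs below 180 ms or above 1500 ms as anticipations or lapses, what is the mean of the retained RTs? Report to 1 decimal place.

Excluded: 117, 1757, 1812
Retained (n=8): Σ = 5100
Mean = 5100/8 = 637.5000

637.5 ms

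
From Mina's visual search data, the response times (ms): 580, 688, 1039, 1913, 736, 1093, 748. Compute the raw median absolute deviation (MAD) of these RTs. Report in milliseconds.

Sorted: 580, 688, 736, 748, 1039, 1093, 1913 → median = 748
|x − 748|: 168, 60, 291, 1165, 12, 345, 0
Sorted deviations: 0, 12, 60, 168, 291, 345, 1165 → MAD = 168

168 ms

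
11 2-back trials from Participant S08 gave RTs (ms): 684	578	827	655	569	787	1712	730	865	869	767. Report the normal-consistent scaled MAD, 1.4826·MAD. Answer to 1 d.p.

145.3 ms

Sorted: 569, 578, 655, 684, 730, 767, 787, 827, 865, 869, 1712 → median = 767
|x − 767| sorted: 0, 20, 37, 60, 83, 98, 102, 112, 189, 198, 945 → MAD = 98
Robust SD ≈ 1.4826 × 98 = 145.295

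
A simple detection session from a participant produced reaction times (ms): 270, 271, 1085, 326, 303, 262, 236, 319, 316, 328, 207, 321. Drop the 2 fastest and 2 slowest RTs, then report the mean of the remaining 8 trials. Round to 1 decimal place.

Sorted: 207, 236, 262, 270, 271, 303, 316, 319, 321, 326, 328, 1085
Drop lowest 2 (207, 236) and highest 2 (328, 1085)
Remaining (n=8): Σ = 2388, mean = 2388/8 = 298.500

298.5 ms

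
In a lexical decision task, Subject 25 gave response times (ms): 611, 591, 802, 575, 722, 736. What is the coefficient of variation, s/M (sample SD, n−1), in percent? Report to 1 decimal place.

13.8%

n = 6, Σ = 4037, M = 672.8333
Σ(x−M)² = 43182.833; s = √(43182.833/5) = 92.9331
CV = 92.9331 / 672.8333 = 0.13812 = 13.812%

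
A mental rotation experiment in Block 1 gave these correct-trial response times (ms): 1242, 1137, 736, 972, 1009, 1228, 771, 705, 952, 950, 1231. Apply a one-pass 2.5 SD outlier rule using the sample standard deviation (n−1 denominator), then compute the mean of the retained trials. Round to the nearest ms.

n = 11, ΣRT = 10933, M = 993.909
Σ(x−M)² = 397100.91; s = √(397100.91/10) = 199.274
Cutoffs: 993.909 ± 2.5·199.274 → [495.7, 1492.1]
No RTs fall outside the cutoffs; all 11 retained. Mean = 10933/11 = 993.909

994 ms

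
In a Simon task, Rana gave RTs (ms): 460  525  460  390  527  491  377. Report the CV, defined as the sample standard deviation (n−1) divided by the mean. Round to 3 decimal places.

0.130

n = 7, Σ = 3230, M = 461.4286
Σ(x−M)² = 21449.714; s = √(21449.714/6) = 59.7909
CV = 59.7909 / 461.4286 = 0.12958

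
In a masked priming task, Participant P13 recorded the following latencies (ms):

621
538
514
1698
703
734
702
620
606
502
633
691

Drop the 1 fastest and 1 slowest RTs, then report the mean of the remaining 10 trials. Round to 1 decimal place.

636.2 ms

Sorted: 502, 514, 538, 606, 620, 621, 633, 691, 702, 703, 734, 1698
Drop lowest 1 (502) and highest 1 (1698)
Remaining (n=10): Σ = 6362, mean = 6362/10 = 636.200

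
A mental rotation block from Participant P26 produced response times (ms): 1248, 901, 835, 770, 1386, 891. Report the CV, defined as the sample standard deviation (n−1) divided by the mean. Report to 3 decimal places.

0.249

n = 6, Σ = 6031, M = 1005.1667
Σ(x−M)² = 312146.833; s = √(312146.833/5) = 249.8587
CV = 249.8587 / 1005.1667 = 0.24857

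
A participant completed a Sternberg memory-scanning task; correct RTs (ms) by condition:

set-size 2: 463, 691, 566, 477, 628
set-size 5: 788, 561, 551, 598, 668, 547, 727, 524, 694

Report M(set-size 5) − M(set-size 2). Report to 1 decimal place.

M(set-size 2) = 2825/5 = 565.000
M(set-size 5) = 5658/9 = 628.667
Difference = 628.667 − 565.000 = 63.667 ms

63.7 ms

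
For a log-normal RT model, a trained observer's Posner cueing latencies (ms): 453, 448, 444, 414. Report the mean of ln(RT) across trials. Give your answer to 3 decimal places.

ln(RT): 6.1159, 6.1048, 6.0958, 6.0259
Σ ln(RT) = 24.3424
Mean = 24.3424/4 = 6.08559

6.086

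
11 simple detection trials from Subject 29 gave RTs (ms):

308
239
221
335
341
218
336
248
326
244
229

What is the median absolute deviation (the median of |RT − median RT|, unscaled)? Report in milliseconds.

Sorted: 218, 221, 229, 239, 244, 248, 308, 326, 335, 336, 341 → median = 248
|x − 248|: 60, 9, 27, 87, 93, 30, 88, 0, 78, 4, 19
Sorted deviations: 0, 4, 9, 19, 27, 30, 60, 78, 87, 88, 93 → MAD = 30

30 ms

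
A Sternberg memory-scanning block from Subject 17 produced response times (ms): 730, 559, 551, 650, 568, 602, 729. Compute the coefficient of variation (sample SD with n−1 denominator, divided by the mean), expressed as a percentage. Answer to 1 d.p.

n = 7, Σ = 4389, M = 627.0000
Σ(x−M)² = 36048.000; s = √(36048.000/6) = 77.5113
CV = 77.5113 / 627.0000 = 0.12362 = 12.362%

12.4%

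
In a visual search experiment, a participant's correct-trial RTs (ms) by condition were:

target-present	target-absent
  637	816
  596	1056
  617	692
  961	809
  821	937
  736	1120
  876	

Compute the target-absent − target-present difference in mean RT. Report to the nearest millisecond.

156 ms

M(target-present) = 5244/7 = 749.143
M(target-absent) = 5430/6 = 905.000
Difference = 905.000 − 749.143 = 155.857 ms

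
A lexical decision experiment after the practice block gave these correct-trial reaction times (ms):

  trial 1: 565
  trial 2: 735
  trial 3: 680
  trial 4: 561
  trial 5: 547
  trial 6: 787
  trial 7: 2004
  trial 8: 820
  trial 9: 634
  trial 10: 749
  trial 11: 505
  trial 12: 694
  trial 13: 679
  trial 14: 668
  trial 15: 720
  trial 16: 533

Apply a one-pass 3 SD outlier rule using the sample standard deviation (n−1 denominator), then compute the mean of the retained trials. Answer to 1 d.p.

n = 16, ΣRT = 11881, M = 742.562
Σ(x−M)² = 1830551.94; s = √(1830551.94/15) = 349.338
Cutoffs: 742.562 ± 3·349.338 → [-305.5, 1790.6]
Outside: 2004 → excluded.
Retained (n=15): Σ = 9877, mean = 9877/15 = 658.467

658.5 ms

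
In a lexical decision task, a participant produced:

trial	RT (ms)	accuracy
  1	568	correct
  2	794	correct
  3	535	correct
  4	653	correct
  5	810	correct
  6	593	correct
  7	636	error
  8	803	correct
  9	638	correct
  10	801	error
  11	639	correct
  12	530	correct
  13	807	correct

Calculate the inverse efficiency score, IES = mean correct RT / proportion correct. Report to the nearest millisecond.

792 ms

Correct trials (n=11): 568, 794, 535, 653, 810, 593, 803, 638, 639, 530, 807
Mean correct RT = 7370/11 = 670.0000 ms
Proportion correct = 11/13
IES = 670.0000 / (11/13) = 791.818 ms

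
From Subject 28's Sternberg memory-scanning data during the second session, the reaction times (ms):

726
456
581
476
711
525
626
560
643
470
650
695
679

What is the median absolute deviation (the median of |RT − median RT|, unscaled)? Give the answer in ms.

Sorted: 456, 470, 476, 525, 560, 581, 626, 643, 650, 679, 695, 711, 726 → median = 626
|x − 626|: 100, 170, 45, 150, 85, 101, 0, 66, 17, 156, 24, 69, 53
Sorted deviations: 0, 17, 24, 45, 53, 66, 69, 85, 100, 101, 150, 156, 170 → MAD = 69

69 ms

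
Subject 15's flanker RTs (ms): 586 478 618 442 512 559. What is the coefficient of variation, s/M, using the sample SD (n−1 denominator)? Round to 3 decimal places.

0.126

n = 6, Σ = 3195, M = 532.5000
Σ(x−M)² = 22455.500; s = √(22455.500/5) = 67.0157
CV = 67.0157 / 532.5000 = 0.12585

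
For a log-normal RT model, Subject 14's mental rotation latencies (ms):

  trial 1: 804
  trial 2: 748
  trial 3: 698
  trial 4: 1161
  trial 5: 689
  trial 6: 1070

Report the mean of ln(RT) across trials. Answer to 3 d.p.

ln(RT): 6.6896, 6.6174, 6.5482, 7.0570, 6.5352, 6.9754
Σ ln(RT) = 40.4229
Mean = 40.4229/6 = 6.73715

6.737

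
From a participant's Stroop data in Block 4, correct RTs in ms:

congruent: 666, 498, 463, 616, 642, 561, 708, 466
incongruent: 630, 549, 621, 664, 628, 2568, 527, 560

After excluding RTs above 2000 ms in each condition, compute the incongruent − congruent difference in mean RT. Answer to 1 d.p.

19.5 ms

incongruent: exclude 2568
M(congruent) = 4620/8 = 577.500
M(incongruent) = 4179/7 = 597.000
Difference = 597.000 − 577.500 = 19.500 ms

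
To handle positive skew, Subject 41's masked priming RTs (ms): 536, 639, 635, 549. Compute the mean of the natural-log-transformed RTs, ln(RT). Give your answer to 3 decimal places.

6.376

ln(RT): 6.2841, 6.4599, 6.4536, 6.3081
Σ ln(RT) = 25.5058
Mean = 25.5058/4 = 6.37644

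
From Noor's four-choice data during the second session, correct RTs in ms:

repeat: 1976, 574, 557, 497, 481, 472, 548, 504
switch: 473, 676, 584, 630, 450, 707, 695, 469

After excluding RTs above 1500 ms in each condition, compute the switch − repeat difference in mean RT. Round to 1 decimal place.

66.5 ms

repeat: exclude 1976
M(repeat) = 3633/7 = 519.000
M(switch) = 4684/8 = 585.500
Difference = 585.500 − 519.000 = 66.500 ms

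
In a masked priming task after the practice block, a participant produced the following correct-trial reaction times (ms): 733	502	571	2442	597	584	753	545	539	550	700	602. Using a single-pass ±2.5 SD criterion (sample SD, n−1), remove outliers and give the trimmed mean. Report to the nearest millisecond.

607 ms

n = 12, ΣRT = 9118, M = 759.833
Σ(x−M)² = 3157461.67; s = √(3157461.67/11) = 535.763
Cutoffs: 759.833 ± 2.5·535.763 → [-579.6, 2099.2]
Outside: 2442 → excluded.
Retained (n=11): Σ = 6676, mean = 6676/11 = 606.909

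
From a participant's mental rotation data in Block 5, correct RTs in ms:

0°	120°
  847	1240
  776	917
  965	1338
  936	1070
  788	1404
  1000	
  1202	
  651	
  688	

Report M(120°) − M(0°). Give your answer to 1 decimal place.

321.2 ms

M(0°) = 7853/9 = 872.556
M(120°) = 5969/5 = 1193.800
Difference = 1193.800 − 872.556 = 321.244 ms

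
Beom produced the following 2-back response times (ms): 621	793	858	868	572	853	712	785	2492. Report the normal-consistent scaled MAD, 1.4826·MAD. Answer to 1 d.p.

111.2 ms

Sorted: 572, 621, 712, 785, 793, 853, 858, 868, 2492 → median = 793
|x − 793| sorted: 0, 8, 60, 65, 75, 81, 172, 221, 1699 → MAD = 75
Robust SD ≈ 1.4826 × 75 = 111.195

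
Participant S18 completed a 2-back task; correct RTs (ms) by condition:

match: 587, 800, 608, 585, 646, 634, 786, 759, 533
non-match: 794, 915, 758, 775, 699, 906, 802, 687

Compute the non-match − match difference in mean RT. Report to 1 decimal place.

M(match) = 5938/9 = 659.778
M(non-match) = 6336/8 = 792.000
Difference = 792.000 − 659.778 = 132.222 ms

132.2 ms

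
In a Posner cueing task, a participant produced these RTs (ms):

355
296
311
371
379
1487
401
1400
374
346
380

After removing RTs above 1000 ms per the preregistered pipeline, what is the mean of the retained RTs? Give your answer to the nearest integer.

357 ms

Excluded: 1400, 1487
Retained (n=9): Σ = 3213
Mean = 3213/9 = 357.0000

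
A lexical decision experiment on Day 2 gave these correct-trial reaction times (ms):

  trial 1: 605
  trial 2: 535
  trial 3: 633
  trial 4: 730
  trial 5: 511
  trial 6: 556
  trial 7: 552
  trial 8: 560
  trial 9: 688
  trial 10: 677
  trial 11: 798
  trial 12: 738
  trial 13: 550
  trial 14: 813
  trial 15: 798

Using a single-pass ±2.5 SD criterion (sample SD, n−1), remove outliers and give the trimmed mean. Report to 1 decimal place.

649.6 ms

n = 15, ΣRT = 9744, M = 649.600
Σ(x−M)² = 158091.60; s = √(158091.60/14) = 106.265
Cutoffs: 649.600 ± 2.5·106.265 → [383.9, 915.3]
No RTs fall outside the cutoffs; all 15 retained. Mean = 9744/15 = 649.600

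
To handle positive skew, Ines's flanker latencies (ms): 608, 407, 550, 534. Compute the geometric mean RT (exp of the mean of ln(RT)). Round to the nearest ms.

ln(RT): 6.4102, 6.0088, 6.3099, 6.2804
Mean ln(RT) = 25.0093/4 = 6.25233
Geometric mean = exp(6.25233) = 519.22 ms

519 ms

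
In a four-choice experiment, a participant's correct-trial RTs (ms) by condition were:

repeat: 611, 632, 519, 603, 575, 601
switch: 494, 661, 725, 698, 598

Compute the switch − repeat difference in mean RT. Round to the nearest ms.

M(repeat) = 3541/6 = 590.167
M(switch) = 3176/5 = 635.200
Difference = 635.200 − 590.167 = 45.033 ms

45 ms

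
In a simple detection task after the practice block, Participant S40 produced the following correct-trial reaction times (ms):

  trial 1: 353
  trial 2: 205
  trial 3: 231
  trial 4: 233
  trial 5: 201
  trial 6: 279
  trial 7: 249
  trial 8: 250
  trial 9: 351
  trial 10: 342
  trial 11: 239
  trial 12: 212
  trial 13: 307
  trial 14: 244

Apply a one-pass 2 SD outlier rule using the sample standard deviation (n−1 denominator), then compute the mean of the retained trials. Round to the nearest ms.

n = 14, ΣRT = 3696, M = 264.000
Σ(x−M)² = 37298.00; s = √(37298.00/13) = 53.564
Cutoffs: 264.000 ± 2·53.564 → [156.9, 371.1]
No RTs fall outside the cutoffs; all 14 retained. Mean = 3696/14 = 264.000

264 ms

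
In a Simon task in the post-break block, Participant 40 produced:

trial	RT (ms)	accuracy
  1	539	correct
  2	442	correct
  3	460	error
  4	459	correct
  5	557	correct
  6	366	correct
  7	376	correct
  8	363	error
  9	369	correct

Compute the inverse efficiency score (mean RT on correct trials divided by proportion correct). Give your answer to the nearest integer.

Correct trials (n=7): 539, 442, 459, 557, 366, 376, 369
Mean correct RT = 3108/7 = 444.0000 ms
Proportion correct = 7/9
IES = 444.0000 / (7/9) = 570.857 ms

571 ms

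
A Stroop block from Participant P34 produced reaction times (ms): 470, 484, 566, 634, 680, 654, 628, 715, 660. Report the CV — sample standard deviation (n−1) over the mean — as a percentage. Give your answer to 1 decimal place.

14.0%

n = 9, Σ = 5491, M = 610.1111
Σ(x−M)² = 58672.889; s = √(58672.889/8) = 85.6394
CV = 85.6394 / 610.1111 = 0.14037 = 14.037%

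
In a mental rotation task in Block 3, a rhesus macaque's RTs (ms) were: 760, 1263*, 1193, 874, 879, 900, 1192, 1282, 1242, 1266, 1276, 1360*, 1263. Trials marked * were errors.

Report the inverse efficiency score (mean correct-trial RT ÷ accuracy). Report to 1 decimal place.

Correct trials (n=11): 760, 1193, 874, 879, 900, 1192, 1282, 1242, 1266, 1276, 1263
Mean correct RT = 12127/11 = 1102.4545 ms
Proportion correct = 11/13
IES = 1102.4545 / (11/13) = 1302.901 ms

1302.9 ms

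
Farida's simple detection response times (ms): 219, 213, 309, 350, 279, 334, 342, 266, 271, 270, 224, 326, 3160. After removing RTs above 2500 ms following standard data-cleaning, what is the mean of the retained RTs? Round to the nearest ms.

Excluded: 3160
Retained (n=12): Σ = 3403
Mean = 3403/12 = 283.5833

284 ms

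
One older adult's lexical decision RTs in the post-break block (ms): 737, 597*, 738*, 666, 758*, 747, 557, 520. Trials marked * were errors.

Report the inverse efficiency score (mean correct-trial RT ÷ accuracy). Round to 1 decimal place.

Correct trials (n=5): 737, 666, 747, 557, 520
Mean correct RT = 3227/5 = 645.4000 ms
Proportion correct = 5/8
IES = 645.4000 / (5/8) = 1032.640 ms

1032.6 ms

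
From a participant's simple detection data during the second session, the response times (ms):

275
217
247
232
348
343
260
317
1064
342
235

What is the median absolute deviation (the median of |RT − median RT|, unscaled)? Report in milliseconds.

43 ms

Sorted: 217, 232, 235, 247, 260, 275, 317, 342, 343, 348, 1064 → median = 275
|x − 275|: 0, 58, 28, 43, 73, 68, 15, 42, 789, 67, 40
Sorted deviations: 0, 15, 28, 40, 42, 43, 58, 67, 68, 73, 789 → MAD = 43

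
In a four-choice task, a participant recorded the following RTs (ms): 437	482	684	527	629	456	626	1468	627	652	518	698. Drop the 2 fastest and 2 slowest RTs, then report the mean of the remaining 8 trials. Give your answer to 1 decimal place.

Sorted: 437, 456, 482, 518, 527, 626, 627, 629, 652, 684, 698, 1468
Drop lowest 2 (437, 456) and highest 2 (698, 1468)
Remaining (n=8): Σ = 4745, mean = 4745/8 = 593.125

593.1 ms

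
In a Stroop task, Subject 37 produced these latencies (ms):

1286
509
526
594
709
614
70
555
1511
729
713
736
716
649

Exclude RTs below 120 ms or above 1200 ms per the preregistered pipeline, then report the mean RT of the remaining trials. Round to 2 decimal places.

Excluded: 70, 1286, 1511
Retained (n=11): Σ = 7050
Mean = 7050/11 = 640.9091

640.91 ms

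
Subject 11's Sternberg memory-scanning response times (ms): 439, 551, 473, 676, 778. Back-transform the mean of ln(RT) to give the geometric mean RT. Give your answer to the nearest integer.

570 ms

ln(RT): 6.0845, 6.3117, 6.1591, 6.5162, 6.6567
Mean ln(RT) = 31.7282/5 = 6.34565
Geometric mean = exp(6.34565) = 570.01 ms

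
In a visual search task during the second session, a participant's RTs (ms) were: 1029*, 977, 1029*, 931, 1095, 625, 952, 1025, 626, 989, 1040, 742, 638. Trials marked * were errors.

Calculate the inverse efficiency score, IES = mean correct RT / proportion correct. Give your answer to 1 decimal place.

1035.7 ms

Correct trials (n=11): 977, 931, 1095, 625, 952, 1025, 626, 989, 1040, 742, 638
Mean correct RT = 9640/11 = 876.3636 ms
Proportion correct = 11/13
IES = 876.3636 / (11/13) = 1035.702 ms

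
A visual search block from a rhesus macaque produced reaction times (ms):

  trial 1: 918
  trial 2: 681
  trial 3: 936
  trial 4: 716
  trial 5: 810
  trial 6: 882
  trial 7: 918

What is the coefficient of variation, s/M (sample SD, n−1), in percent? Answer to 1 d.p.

n = 7, Σ = 5861, M = 837.2857
Σ(x−M)² = 64653.429; s = √(64653.429/6) = 103.8054
CV = 103.8054 / 837.2857 = 0.12398 = 12.398%

12.4%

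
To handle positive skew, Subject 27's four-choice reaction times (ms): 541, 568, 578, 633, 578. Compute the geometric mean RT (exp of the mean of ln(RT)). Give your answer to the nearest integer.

579 ms

ln(RT): 6.2934, 6.3421, 6.3596, 6.4505, 6.3596
Mean ln(RT) = 31.8052/5 = 6.36103
Geometric mean = exp(6.36103) = 578.84 ms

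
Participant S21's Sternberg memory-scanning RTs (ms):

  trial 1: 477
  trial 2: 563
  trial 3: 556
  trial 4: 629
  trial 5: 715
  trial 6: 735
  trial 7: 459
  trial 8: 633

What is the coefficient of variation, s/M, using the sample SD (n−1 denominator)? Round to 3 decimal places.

n = 8, Σ = 4767, M = 595.8750
Σ(x−M)² = 71558.875; s = √(71558.875/7) = 101.1074
CV = 101.1074 / 595.8750 = 0.16968

0.170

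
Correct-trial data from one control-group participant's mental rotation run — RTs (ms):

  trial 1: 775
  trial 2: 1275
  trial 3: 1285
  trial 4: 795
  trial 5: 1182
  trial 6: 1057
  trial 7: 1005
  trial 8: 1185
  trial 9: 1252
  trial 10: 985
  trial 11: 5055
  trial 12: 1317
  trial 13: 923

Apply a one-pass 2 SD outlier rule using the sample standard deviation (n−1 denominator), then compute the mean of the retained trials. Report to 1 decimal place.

n = 13, ΣRT = 18091, M = 1391.615
Σ(x−M)² = 14939581.08; s = √(14939581.08/12) = 1115.780
Cutoffs: 1391.615 ± 2·1115.780 → [-839.9, 3623.2]
Outside: 5055 → excluded.
Retained (n=12): Σ = 13036, mean = 13036/12 = 1086.333

1086.3 ms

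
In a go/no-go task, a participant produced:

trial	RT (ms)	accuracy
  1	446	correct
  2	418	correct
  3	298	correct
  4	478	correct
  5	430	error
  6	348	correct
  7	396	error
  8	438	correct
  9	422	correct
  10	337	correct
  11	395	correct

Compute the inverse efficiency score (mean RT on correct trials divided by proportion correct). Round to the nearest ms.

486 ms

Correct trials (n=9): 446, 418, 298, 478, 348, 438, 422, 337, 395
Mean correct RT = 3580/9 = 397.7778 ms
Proportion correct = 9/11
IES = 397.7778 / (9/11) = 486.173 ms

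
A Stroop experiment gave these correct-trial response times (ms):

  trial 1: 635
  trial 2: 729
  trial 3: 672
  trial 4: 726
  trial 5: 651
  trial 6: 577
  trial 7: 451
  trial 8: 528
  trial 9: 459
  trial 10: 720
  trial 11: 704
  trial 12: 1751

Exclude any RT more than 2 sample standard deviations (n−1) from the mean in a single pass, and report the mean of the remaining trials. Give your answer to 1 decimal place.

n = 12, ΣRT = 8603, M = 716.917
Σ(x−M)² = 1275304.92; s = √(1275304.92/11) = 340.495
Cutoffs: 716.917 ± 2·340.495 → [35.9, 1397.9]
Outside: 1751 → excluded.
Retained (n=11): Σ = 6852, mean = 6852/11 = 622.909

622.9 ms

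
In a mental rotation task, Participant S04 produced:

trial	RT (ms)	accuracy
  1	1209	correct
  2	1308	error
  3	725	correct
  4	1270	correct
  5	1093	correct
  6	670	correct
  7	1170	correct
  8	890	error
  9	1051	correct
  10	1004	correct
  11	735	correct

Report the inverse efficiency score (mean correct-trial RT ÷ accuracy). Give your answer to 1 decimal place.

Correct trials (n=9): 1209, 725, 1270, 1093, 670, 1170, 1051, 1004, 735
Mean correct RT = 8927/9 = 991.8889 ms
Proportion correct = 9/11
IES = 991.8889 / (9/11) = 1212.309 ms

1212.3 ms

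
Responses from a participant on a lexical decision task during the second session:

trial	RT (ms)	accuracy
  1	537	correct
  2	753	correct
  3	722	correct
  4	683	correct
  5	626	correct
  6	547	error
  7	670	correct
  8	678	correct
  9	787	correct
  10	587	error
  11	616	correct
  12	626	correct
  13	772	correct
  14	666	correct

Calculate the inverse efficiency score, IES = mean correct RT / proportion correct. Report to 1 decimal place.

791.0 ms

Correct trials (n=12): 537, 753, 722, 683, 626, 670, 678, 787, 616, 626, 772, 666
Mean correct RT = 8136/12 = 678.0000 ms
Proportion correct = 12/14
IES = 678.0000 / (12/14) = 791.000 ms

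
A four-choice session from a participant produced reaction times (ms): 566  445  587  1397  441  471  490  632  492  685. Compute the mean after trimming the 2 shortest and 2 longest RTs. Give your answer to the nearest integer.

540 ms

Sorted: 441, 445, 471, 490, 492, 566, 587, 632, 685, 1397
Drop lowest 2 (441, 445) and highest 2 (685, 1397)
Remaining (n=6): Σ = 3238, mean = 3238/6 = 539.667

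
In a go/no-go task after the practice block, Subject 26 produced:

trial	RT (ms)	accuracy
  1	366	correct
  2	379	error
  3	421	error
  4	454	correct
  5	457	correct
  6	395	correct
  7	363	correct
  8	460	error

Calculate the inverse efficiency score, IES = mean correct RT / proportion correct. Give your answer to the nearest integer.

651 ms

Correct trials (n=5): 366, 454, 457, 395, 363
Mean correct RT = 2035/5 = 407.0000 ms
Proportion correct = 5/8
IES = 407.0000 / (5/8) = 651.200 ms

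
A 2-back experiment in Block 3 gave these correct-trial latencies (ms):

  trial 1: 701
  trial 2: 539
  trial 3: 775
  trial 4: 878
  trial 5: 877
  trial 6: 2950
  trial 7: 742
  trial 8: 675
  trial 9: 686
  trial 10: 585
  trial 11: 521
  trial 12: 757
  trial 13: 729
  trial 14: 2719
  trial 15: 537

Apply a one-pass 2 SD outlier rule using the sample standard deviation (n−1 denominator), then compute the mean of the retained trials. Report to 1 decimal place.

692.5 ms

n = 15, ΣRT = 14671, M = 978.067
Σ(x−M)² = 8152114.93; s = √(8152114.93/14) = 763.082
Cutoffs: 978.067 ± 2·763.082 → [-548.1, 2504.2]
Outside: 2719, 2950 → excluded.
Retained (n=13): Σ = 9002, mean = 9002/13 = 692.462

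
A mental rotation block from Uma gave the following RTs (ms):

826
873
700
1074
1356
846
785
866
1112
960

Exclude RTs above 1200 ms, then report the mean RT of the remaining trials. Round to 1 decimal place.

Excluded: 1356
Retained (n=9): Σ = 8042
Mean = 8042/9 = 893.5556

893.6 ms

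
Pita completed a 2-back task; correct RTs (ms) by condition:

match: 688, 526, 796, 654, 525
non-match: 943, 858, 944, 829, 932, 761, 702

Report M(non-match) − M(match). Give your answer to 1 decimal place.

214.9 ms

M(match) = 3189/5 = 637.800
M(non-match) = 5969/7 = 852.714
Difference = 852.714 − 637.800 = 214.914 ms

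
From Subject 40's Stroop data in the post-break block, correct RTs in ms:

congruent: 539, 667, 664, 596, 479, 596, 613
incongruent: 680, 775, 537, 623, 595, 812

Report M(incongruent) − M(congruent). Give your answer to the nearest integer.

77 ms

M(congruent) = 4154/7 = 593.429
M(incongruent) = 4022/6 = 670.333
Difference = 670.333 − 593.429 = 76.905 ms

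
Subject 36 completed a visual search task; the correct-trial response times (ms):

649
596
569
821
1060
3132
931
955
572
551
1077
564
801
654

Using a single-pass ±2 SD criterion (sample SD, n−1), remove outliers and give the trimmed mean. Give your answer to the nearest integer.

n = 14, ΣRT = 12932, M = 923.714
Σ(x−M)² = 5718682.86; s = √(5718682.86/13) = 663.249
Cutoffs: 923.714 ± 2·663.249 → [-402.8, 2250.2]
Outside: 3132 → excluded.
Retained (n=13): Σ = 9800, mean = 9800/13 = 753.846

754 ms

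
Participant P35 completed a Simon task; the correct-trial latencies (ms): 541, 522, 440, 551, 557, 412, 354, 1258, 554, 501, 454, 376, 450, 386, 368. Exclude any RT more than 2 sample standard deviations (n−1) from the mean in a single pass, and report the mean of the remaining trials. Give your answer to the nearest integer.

n = 15, ΣRT = 7724, M = 514.933
Σ(x−M)² = 665222.93; s = √(665222.93/14) = 217.981
Cutoffs: 514.933 ± 2·217.981 → [79.0, 950.9]
Outside: 1258 → excluded.
Retained (n=14): Σ = 6466, mean = 6466/14 = 461.857

462 ms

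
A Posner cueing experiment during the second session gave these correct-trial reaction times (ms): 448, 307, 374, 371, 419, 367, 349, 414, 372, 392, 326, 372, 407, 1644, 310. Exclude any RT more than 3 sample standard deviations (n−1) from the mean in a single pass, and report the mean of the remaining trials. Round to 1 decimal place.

n = 15, ΣRT = 6872, M = 458.133
Σ(x−M)² = 1528817.73; s = √(1528817.73/14) = 330.456
Cutoffs: 458.133 ± 3·330.456 → [-533.2, 1449.5]
Outside: 1644 → excluded.
Retained (n=14): Σ = 5228, mean = 5228/14 = 373.429

373.4 ms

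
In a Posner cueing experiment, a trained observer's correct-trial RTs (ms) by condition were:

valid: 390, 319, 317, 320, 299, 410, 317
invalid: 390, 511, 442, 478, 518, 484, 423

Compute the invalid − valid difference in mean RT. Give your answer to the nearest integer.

M(valid) = 2372/7 = 338.857
M(invalid) = 3246/7 = 463.714
Difference = 463.714 − 338.857 = 124.857 ms

125 ms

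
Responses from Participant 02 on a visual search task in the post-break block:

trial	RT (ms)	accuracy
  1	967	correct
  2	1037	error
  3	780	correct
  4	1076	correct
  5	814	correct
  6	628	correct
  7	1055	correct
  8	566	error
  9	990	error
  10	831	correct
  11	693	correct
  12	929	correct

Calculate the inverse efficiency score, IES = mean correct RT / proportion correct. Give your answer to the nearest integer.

1152 ms

Correct trials (n=9): 967, 780, 1076, 814, 628, 1055, 831, 693, 929
Mean correct RT = 7773/9 = 863.6667 ms
Proportion correct = 9/12
IES = 863.6667 / (9/12) = 1151.556 ms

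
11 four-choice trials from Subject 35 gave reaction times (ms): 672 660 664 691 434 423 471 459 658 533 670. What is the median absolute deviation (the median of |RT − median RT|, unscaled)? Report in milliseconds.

Sorted: 423, 434, 459, 471, 533, 658, 660, 664, 670, 672, 691 → median = 658
|x − 658|: 14, 2, 6, 33, 224, 235, 187, 199, 0, 125, 12
Sorted deviations: 0, 2, 6, 12, 14, 33, 125, 187, 199, 224, 235 → MAD = 33

33 ms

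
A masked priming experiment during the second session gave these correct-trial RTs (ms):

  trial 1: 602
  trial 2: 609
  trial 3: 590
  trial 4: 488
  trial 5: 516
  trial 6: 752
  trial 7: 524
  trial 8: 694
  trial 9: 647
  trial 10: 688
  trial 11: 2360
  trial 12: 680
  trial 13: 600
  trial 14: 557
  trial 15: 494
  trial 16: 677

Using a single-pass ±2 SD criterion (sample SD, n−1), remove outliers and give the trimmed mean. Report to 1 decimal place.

n = 16, ΣRT = 11478, M = 717.375
Σ(x−M)² = 2970037.75; s = √(2970037.75/15) = 444.975
Cutoffs: 717.375 ± 2·444.975 → [-172.6, 1607.3]
Outside: 2360 → excluded.
Retained (n=15): Σ = 9118, mean = 9118/15 = 607.867

607.9 ms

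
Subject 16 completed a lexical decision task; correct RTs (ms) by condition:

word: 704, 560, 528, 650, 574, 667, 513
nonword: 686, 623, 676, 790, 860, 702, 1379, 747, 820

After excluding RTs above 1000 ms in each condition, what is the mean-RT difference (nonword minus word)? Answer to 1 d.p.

nonword: exclude 1379
M(word) = 4196/7 = 599.429
M(nonword) = 5904/8 = 738.000
Difference = 738.000 − 599.429 = 138.571 ms

138.6 ms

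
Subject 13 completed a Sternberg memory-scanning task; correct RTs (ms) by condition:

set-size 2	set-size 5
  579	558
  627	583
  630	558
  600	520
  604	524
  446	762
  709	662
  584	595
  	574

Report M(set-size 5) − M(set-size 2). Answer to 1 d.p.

-4.5 ms

M(set-size 2) = 4779/8 = 597.375
M(set-size 5) = 5336/9 = 592.889
Difference = 592.889 − 597.375 = -4.486 ms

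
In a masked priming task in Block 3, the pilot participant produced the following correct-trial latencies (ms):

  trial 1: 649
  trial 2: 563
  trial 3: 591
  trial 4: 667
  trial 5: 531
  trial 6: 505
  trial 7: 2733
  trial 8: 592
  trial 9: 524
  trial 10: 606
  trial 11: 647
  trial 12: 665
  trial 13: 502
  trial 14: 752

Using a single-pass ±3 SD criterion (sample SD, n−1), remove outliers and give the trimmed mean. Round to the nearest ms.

600 ms

n = 14, ΣRT = 10527, M = 751.929
Σ(x−M)² = 4293680.93; s = √(4293680.93/13) = 574.703
Cutoffs: 751.929 ± 3·574.703 → [-972.2, 2476.0]
Outside: 2733 → excluded.
Retained (n=13): Σ = 7794, mean = 7794/13 = 599.538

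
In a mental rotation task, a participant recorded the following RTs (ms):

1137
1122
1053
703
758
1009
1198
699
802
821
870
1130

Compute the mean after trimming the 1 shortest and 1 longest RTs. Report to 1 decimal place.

Sorted: 699, 703, 758, 802, 821, 870, 1009, 1053, 1122, 1130, 1137, 1198
Drop lowest 1 (699) and highest 1 (1198)
Remaining (n=10): Σ = 9405, mean = 9405/10 = 940.500

940.5 ms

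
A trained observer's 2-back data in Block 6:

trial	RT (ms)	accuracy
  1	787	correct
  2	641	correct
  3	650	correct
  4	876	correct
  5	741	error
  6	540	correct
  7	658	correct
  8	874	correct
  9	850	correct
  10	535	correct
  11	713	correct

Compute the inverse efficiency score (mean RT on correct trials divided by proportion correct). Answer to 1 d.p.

Correct trials (n=10): 787, 641, 650, 876, 540, 658, 874, 850, 535, 713
Mean correct RT = 7124/10 = 712.4000 ms
Proportion correct = 10/11
IES = 712.4000 / (10/11) = 783.640 ms

783.6 ms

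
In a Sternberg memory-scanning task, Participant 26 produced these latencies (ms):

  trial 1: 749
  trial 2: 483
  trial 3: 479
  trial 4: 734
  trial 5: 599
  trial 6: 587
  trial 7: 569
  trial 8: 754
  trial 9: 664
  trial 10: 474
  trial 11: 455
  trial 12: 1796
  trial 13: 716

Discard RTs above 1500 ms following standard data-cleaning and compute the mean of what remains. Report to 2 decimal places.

605.25 ms

Excluded: 1796
Retained (n=12): Σ = 7263
Mean = 7263/12 = 605.2500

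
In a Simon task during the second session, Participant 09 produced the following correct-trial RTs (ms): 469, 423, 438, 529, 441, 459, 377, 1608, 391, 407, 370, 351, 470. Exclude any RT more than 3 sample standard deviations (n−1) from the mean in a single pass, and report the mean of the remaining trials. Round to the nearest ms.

427 ms

n = 13, ΣRT = 6733, M = 517.923
Σ(x−M)² = 1315884.92; s = √(1315884.92/12) = 331.145
Cutoffs: 517.923 ± 3·331.145 → [-475.5, 1511.4]
Outside: 1608 → excluded.
Retained (n=12): Σ = 5125, mean = 5125/12 = 427.083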